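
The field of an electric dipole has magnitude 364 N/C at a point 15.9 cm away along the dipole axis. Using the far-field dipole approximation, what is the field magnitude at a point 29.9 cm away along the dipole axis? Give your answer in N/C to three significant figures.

E ≈ 54.7 N/C

Dipole fields scale as 1/r³ in the far field; the geometry is the same at both points.
E₂ = E₁ · (r₁/r₂)³ = 364 · (15.9/29.9)³.
(r₁/r₂)³ = (0.5318)³ = 0.1504.
E₂ ≈ 54.74 N/C.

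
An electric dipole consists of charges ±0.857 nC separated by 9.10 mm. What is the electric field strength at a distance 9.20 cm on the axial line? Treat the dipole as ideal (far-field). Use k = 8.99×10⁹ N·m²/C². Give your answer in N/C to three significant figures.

Dipole moment p = qd = (8.57×10⁻¹⁰ C)(0.00910 m) = 7.799×10⁻¹² C·m.
On the dipole axis E = 2kp/r³.
E = 2·(8.99×10⁹)(7.799×10⁻¹²) / (0.0920)³ = 180.1 N/C.

E ≈ 180 N/C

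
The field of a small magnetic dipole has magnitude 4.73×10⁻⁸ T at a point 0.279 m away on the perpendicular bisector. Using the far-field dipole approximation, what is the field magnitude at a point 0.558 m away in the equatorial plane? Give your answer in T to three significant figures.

B ≈ 5.91×10⁻⁹ T

Dipole fields scale as 1/r³ in the far field; the geometry is the same at both points.
B₂ = B₁ · (r₁/r₂)³ = 4.73×10⁻⁸ · (0.279/0.558)³.
(r₁/r₂)³ = (0.5)³ = 0.125.
B₂ ≈ 5.912×10⁻⁹ T.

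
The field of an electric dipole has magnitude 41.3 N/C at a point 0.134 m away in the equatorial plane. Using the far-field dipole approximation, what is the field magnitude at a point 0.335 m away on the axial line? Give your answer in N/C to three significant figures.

Dipole fields scale as 1/r³ in the far field.
The axial field is twice the equatorial field at the same r, so the geometry factor is 2/1.
E₂ = E₁ · (2/1) · (r₁/r₂)³ = 41.3 · 2 · (0.134/0.335)³.
(r₁/r₂)³ = (0.4)³ = 0.064.
E₂ ≈ 5.286 N/C.

E ≈ 5.29 N/C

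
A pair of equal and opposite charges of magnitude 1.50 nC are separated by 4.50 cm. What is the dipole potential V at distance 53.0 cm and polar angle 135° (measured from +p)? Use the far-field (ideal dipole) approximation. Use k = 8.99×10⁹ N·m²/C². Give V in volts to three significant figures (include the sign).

Dipole moment p = qd = (1.50×10⁻⁹ C)(0.0450 m) = 6.75×10⁻¹¹ C·m.
The dipole potential is V = kp cosθ / r².
V = (8.99×10⁹)(6.75×10⁻¹¹)·cos135° / (0.530)² = -1.528 V.

V ≈ -1.53 V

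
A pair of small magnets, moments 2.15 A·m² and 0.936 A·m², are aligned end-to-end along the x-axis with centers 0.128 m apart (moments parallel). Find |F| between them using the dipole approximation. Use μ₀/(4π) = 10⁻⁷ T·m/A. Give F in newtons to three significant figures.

On-axis B of dipole 1: B = (μ₀/4π)·2m₁/r³. Force on dipole 2: F = m₂·dB/dr.
dB/dr = −(μ₀/4π)·6m₁/r⁴, so |F| = (μ₀/4π)·6m₁m₂/r⁴.
F = 6(10⁻⁷)(2.15)(0.936)/(0.128)⁴ = 0.004498 N.

F ≈ 0.00450 N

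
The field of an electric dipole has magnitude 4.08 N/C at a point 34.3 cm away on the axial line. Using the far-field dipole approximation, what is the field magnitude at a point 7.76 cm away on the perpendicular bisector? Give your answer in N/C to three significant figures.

Dipole fields scale as 1/r³ in the far field.
The axial field is twice the equatorial field at the same r, so the geometry factor is 1/2.
E₂ = E₁ · (1/2) · (r₁/r₂)³ = 4.08 · 0.5 · (34.3/7.76)³.
(r₁/r₂)³ = (4.42)³ = 86.36.
E₂ ≈ 176.2 N/C.

E ≈ 176 N/C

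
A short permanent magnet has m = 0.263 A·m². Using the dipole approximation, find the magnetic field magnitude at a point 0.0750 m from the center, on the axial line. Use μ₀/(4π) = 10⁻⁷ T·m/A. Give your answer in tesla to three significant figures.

B ≈ 1.25×10⁻⁴ T

On axis B = (μ₀/4π)·2m/r³.
B = 2·(10⁻⁷)·(0.263) / (0.0750)³ = 1.247×10⁻⁴ T.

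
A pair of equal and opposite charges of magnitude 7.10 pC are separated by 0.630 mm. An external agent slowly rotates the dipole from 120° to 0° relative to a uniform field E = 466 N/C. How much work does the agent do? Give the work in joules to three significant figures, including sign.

W ≈ -3.13×10⁻¹² J

Dipole moment p = qd = (7.10×10⁻¹² C)(6.30×10⁻⁴ m) = 4.473×10⁻¹⁵ C·m.
W_ext = ΔU = U(θ₂) − U(θ₁) = −pE cosθ₂ − (−pE cosθ₁) = pE(cosθ₁ − cosθ₂).
W = (4.473×10⁻¹⁵)(466)·(cos120° − cos0°) = (2.084×10⁻¹²)·(-1.5000) = -3.127×10⁻¹² J.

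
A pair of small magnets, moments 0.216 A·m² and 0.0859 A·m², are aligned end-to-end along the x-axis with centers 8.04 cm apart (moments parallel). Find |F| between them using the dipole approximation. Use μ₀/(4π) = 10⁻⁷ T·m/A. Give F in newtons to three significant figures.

On-axis B of dipole 1: B = (μ₀/4π)·2m₁/r³. Force on dipole 2: F = m₂·dB/dr.
dB/dr = −(μ₀/4π)·6m₁/r⁴, so |F| = (μ₀/4π)·6m₁m₂/r⁴.
F = 6(10⁻⁷)(0.216)(0.0859)/(0.0804)⁴ = 2.664×10⁻⁴ N.

F ≈ 2.66×10⁻⁴ N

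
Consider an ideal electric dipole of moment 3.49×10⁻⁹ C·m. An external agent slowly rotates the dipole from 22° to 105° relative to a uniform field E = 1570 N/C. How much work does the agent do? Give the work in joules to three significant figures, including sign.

W ≈ 6.50×10⁻⁶ J

W_ext = ΔU = U(θ₂) − U(θ₁) = −pE cosθ₂ − (−pE cosθ₁) = pE(cosθ₁ − cosθ₂).
W = (3.49×10⁻⁹)(1570)·(cos22° − cos105°) = (5.479×10⁻⁶)·(+1.1860) = 6.498×10⁻⁶ J.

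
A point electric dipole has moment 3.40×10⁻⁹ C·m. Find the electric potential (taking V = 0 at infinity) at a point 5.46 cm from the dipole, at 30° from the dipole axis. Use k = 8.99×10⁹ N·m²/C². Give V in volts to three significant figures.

The dipole potential is V = kp cosθ / r².
V = (8.99×10⁹)(3.40×10⁻⁹)·cos30° / (0.0546)² = 8879 V.

V ≈ 8880 V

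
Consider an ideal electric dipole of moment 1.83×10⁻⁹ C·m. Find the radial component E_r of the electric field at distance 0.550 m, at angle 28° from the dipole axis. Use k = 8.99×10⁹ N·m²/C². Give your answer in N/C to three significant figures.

For a dipole, E_r = (2kp cosθ)/r³.
kp/r³ = (8.99×10⁹)(1.83×10⁻⁹)/(0.550)³ = 98.88 N/C.
E_r = 2·98.88·cos28° = 174.6 N/C.

E_r ≈ 175 N/C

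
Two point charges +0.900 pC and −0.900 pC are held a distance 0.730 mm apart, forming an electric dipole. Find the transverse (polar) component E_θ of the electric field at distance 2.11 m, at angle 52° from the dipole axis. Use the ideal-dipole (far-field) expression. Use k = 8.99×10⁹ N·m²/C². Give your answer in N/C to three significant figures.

E_θ ≈ 4.95×10⁻⁷ N/C

Dipole moment p = qd = (9.00×10⁻¹³ C)(7.30×10⁻⁴ m) = 6.57×10⁻¹⁶ C·m.
For a dipole, E_θ = (kp sinθ)/r³.
kp/r³ = (8.99×10⁹)(6.57×10⁻¹⁶)/(2.11)³ = 6.287×10⁻⁷ N/C.
E_θ = 6.287×10⁻⁷·sin52° = 4.955×10⁻⁷ N/C.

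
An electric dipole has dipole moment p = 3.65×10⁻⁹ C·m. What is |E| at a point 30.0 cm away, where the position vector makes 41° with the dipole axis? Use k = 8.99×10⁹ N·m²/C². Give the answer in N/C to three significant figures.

E ≈ 2000 N/C

At angle θ the dipole field magnitude is E = (kp/r³)·√(1 + 3cos²θ).
kp/r³ = (8.99×10⁹)(3.65×10⁻⁹) / (0.300)³ = 1215 N/C.
√(1 + 3cos²41°) = √(1 + 3·0.5696) = √2.7088 ≈ 1.6458.
E ≈ 1215 × 1.646 = 2000 N/C.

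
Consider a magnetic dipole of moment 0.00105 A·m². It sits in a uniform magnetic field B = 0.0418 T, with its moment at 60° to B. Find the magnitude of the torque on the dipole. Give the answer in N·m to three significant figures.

Torque on a magnetic dipole: τ = mB sinθ.
τ = (0.00105)(0.0418)·sin60° = 3.801×10⁻⁵ N·m.

τ ≈ 3.80×10⁻⁵ N·m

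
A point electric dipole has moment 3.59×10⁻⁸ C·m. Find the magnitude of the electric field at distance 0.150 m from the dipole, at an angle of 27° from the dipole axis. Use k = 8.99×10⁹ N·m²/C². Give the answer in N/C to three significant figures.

At angle θ the dipole field magnitude is E = (kp/r³)·√(1 + 3cos²θ).
kp/r³ = (8.99×10⁹)(3.59×10⁻⁸) / (0.150)³ = 9.563×10⁴ N/C.
√(1 + 3cos²27°) = √(1 + 3·0.7939) = √3.3817 ≈ 1.8389.
E ≈ 9.563×10⁴ × 1.839 = 1.759×10⁵ N/C.

E ≈ 1.76×10⁵ N/C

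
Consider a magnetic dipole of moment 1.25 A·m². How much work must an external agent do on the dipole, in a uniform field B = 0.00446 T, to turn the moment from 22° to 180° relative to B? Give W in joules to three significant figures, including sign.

W_ext = ΔU = −mB cosθ₂ + mB cosθ₁ = mB(cosθ₁ − cosθ₂).
W = (1.25)(0.00446)·(cos22° − cos180°) = (0.005575)·(+1.9272) = 0.01074 J.

W ≈ 0.0107 J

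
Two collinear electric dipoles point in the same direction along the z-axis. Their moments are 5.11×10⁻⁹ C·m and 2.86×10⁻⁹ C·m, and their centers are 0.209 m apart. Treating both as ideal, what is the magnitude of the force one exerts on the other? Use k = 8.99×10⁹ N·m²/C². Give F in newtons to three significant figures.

F ≈ 4.13×10⁻⁴ N

On-axis field of dipole 1 at distance r: E = 2kp₁/r³. Force on dipole 2 is F = p₂·dE/dr (gradient along axis).
dE/dr = −6kp₁/r⁴, so |F| = 6kp₁p₂/r⁴ (attractive for aligned moments).
F = 6(8.99×10⁹)(5.11×10⁻⁹)(2.86×10⁻⁹)/(0.209)⁴ = 4.132×10⁻⁴ N.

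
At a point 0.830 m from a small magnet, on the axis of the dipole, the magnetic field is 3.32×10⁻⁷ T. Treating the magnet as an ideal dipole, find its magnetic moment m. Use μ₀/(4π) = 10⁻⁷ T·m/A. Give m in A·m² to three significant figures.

m ≈ 0.949 A·m²

On axis B = (μ₀/4π)·2m/r³, so m = Br³·4π/(μ₀·2).
m = (3.32×10⁻⁷)·(0.830)³ / (2·10⁻⁷) = 0.9492 A·m².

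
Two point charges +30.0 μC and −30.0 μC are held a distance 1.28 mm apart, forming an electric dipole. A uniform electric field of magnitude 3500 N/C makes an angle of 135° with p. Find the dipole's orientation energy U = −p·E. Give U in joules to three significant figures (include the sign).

U ≈ 9.50×10⁻⁵ J

Dipole moment p = qd = (3.00×10⁻⁵ C)(0.00128 m) = 3.84×10⁻⁸ C·m.
U = −p·E = −pE cosθ.
U = −(3.84×10⁻⁸)(3500)·cos135° = 9.504×10⁻⁵ J.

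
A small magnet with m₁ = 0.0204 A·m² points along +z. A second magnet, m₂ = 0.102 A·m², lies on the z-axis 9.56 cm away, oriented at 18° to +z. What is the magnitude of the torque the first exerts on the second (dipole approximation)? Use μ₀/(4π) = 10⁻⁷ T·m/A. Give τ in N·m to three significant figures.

Dipole B is on the axis of dipole A, so B₁ there is axial: B₁ = (μ₀/4π)·2m₁/r³ along +z.
B₁ = 2(10⁻⁷)(0.0204)/(0.0956)³ = 4.670×10⁻⁶ T.
τ = m₂ B₁ sinθ.
τ = (0.102)(4.670×10⁻⁶)·sin18° = 1.472×10⁻⁷ N·m.

τ ≈ 1.47×10⁻⁷ N·m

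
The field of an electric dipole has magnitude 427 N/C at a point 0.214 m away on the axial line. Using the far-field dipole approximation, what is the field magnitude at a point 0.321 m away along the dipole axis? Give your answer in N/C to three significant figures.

E ≈ 127 N/C

Dipole fields scale as 1/r³ in the far field; the geometry is the same at both points.
E₂ = E₁ · (r₁/r₂)³ = 427 · (0.214/0.321)³.
(r₁/r₂)³ = (0.6667)³ = 0.2963.
E₂ ≈ 126.5 N/C.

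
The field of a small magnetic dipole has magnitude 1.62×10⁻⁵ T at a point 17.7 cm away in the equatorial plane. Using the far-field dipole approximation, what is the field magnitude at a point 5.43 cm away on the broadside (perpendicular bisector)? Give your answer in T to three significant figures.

Dipole fields scale as 1/r³ in the far field; the geometry is the same at both points.
B₂ = B₁ · (r₁/r₂)³ = 1.62×10⁻⁵ · (17.7/5.43)³.
(r₁/r₂)³ = (3.26)³ = 34.64.
B₂ ≈ 5.611×10⁻⁴ T.

B ≈ 5.61×10⁻⁴ T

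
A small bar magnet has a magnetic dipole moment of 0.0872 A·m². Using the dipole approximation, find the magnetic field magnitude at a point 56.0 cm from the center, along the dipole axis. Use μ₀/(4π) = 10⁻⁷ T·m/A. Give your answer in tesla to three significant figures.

B ≈ 9.93×10⁻⁸ T

On axis B = (μ₀/4π)·2m/r³.
B = 2·(10⁻⁷)·(0.0872) / (0.560)³ = 9.931×10⁻⁸ T.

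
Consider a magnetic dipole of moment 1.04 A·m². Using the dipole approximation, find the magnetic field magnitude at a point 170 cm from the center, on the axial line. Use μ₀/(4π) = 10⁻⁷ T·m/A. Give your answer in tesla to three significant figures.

On axis B = (μ₀/4π)·2m/r³.
B = 2·(10⁻⁷)·(1.04) / (1.70)³ = 4.234×10⁻⁸ T.

B ≈ 4.23×10⁻⁸ T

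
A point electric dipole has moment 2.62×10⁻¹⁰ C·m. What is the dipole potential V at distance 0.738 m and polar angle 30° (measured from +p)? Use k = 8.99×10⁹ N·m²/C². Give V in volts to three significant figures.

V ≈ 3.75 V

The dipole potential is V = kp cosθ / r².
V = (8.99×10⁹)(2.62×10⁻¹⁰)·cos30° / (0.738)² = 3.745 V.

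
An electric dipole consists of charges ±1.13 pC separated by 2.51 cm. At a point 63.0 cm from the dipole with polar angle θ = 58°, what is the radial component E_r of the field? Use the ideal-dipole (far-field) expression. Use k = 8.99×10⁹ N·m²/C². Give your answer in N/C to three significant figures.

Dipole moment p = qd = (1.13×10⁻¹² C)(0.0251 m) = 2.836×10⁻¹⁴ C·m.
For a dipole, E_r = (2kp cosθ)/r³.
kp/r³ = (8.99×10⁹)(2.836×10⁻¹⁴)/(0.630)³ = 0.001020 N/C.
E_r = 2·0.001020·cos58° = 0.001081 N/C.

E_r ≈ 0.00108 N/C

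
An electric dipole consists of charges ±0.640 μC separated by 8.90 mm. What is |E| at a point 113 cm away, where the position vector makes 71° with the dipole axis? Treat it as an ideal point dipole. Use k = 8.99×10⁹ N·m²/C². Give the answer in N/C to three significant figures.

Dipole moment p = qd = (6.40×10⁻⁷ C)(0.00890 m) = 5.696×10⁻⁹ C·m.
At angle θ the dipole field magnitude is E = (kp/r³)·√(1 + 3cos²θ).
kp/r³ = (8.99×10⁹)(5.696×10⁻⁹) / (1.13)³ = 35.49 N/C.
√(1 + 3cos²71°) = √(1 + 3·0.1060) = √1.3180 ≈ 1.1480.
E ≈ 35.49 × 1.148 = 40.74 N/C.

E ≈ 40.7 N/C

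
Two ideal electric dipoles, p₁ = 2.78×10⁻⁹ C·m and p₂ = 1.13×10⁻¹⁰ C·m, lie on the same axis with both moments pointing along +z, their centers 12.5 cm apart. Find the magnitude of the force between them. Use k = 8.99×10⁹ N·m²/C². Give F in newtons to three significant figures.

F ≈ 6.94×10⁻⁵ N

On-axis field of dipole 1 at distance r: E = 2kp₁/r³. Force on dipole 2 is F = p₂·dE/dr (gradient along axis).
dE/dr = −6kp₁/r⁴, so |F| = 6kp₁p₂/r⁴ (attractive for aligned moments).
F = 6(8.99×10⁹)(2.78×10⁻⁹)(1.13×10⁻¹⁰)/(0.125)⁴ = 6.941×10⁻⁵ N.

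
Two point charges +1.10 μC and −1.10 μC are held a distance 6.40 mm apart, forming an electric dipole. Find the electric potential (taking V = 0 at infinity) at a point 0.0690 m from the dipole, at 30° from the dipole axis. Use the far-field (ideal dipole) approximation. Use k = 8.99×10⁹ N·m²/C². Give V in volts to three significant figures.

Dipole moment p = qd = (1.10×10⁻⁶ C)(0.00640 m) = 7.04×10⁻⁹ C·m.
The dipole potential is V = kp cosθ / r².
V = (8.99×10⁹)(7.04×10⁻⁹)·cos30° / (0.0690)² = 1.151×10⁴ V.

V ≈ 1.15×10⁴ V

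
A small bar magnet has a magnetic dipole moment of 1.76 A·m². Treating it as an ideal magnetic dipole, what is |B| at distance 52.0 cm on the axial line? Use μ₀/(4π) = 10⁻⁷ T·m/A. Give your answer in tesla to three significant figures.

B ≈ 2.50×10⁻⁶ T

On axis B = (μ₀/4π)·2m/r³.
B = 2·(10⁻⁷)·(1.76) / (0.520)³ = 2.503×10⁻⁶ T.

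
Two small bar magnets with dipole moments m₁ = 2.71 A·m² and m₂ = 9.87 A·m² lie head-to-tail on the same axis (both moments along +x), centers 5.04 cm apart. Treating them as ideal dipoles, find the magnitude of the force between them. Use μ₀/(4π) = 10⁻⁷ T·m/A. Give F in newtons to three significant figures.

F ≈ 2.49 N

On-axis B of dipole 1: B = (μ₀/4π)·2m₁/r³. Force on dipole 2: F = m₂·dB/dr.
dB/dr = −(μ₀/4π)·6m₁/r⁴, so |F| = (μ₀/4π)·6m₁m₂/r⁴.
F = 6(10⁻⁷)(2.71)(9.87)/(0.0504)⁴ = 2.487 N.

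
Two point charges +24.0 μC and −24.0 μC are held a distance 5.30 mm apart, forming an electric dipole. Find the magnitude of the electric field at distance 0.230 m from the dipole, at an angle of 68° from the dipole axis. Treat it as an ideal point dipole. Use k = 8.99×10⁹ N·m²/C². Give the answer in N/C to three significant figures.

Dipole moment p = qd = (2.40×10⁻⁵ C)(0.00530 m) = 1.272×10⁻⁷ C·m.
At angle θ the dipole field magnitude is E = (kp/r³)·√(1 + 3cos²θ).
kp/r³ = (8.99×10⁹)(1.272×10⁻⁷) / (0.230)³ = 9.399×10⁴ N/C.
√(1 + 3cos²68°) = √(1 + 3·0.1403) = √1.4210 ≈ 1.1921.
E ≈ 9.399×10⁴ × 1.192 = 1.120×10⁵ N/C.

E ≈ 1.12×10⁵ N/C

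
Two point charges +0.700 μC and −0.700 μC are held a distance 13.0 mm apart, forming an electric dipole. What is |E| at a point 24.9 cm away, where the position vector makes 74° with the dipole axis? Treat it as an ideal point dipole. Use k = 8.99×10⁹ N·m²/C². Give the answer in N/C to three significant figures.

Dipole moment p = qd = (7.00×10⁻⁷ C)(0.0130 m) = 9.10×10⁻⁹ C·m.
At angle θ the dipole field magnitude is E = (kp/r³)·√(1 + 3cos²θ).
kp/r³ = (8.99×10⁹)(9.10×10⁻⁹) / (0.249)³ = 5299 N/C.
√(1 + 3cos²74°) = √(1 + 3·0.0760) = √1.2279 ≈ 1.1081.
E ≈ 5299 × 1.108 = 5872 N/C.

E ≈ 5870 N/C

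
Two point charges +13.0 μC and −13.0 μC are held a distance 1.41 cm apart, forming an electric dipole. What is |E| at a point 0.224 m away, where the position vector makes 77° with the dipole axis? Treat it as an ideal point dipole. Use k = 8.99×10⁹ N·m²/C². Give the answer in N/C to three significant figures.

E ≈ 1.57×10⁵ N/C

Dipole moment p = qd = (1.30×10⁻⁵ C)(0.0141 m) = 1.833×10⁻⁷ C·m.
At angle θ the dipole field magnitude is E = (kp/r³)·√(1 + 3cos²θ).
kp/r³ = (8.99×10⁹)(1.833×10⁻⁷) / (0.224)³ = 1.466×10⁵ N/C.
√(1 + 3cos²77°) = √(1 + 3·0.0506) = √1.1518 ≈ 1.0732.
E ≈ 1.466×10⁵ × 1.073 = 1.574×10⁵ N/C.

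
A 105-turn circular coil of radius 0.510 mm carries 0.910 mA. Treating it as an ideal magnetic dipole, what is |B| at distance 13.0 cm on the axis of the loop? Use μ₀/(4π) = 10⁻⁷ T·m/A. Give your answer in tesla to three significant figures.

B ≈ 7.11×10⁻¹² T

m = NIA = NIπa² = 105·(9.10×10⁻⁴)·π·(5.10×10⁻⁴)² = 7.808×10⁻⁸ A·m².
On axis B = (μ₀/4π)·2m/r³.
B = 2·(10⁻⁷)·(7.808×10⁻⁸) / (0.130)³ = 7.108×10⁻¹² T.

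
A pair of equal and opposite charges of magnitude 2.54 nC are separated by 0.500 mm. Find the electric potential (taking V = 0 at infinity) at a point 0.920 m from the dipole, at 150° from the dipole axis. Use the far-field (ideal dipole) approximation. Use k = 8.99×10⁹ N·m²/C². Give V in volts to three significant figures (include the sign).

V ≈ -0.0117 V

Dipole moment p = qd = (2.54×10⁻⁹ C)(5.00×10⁻⁴ m) = 1.27×10⁻¹² C·m.
The dipole potential is V = kp cosθ / r².
V = (8.99×10⁹)(1.27×10⁻¹²)·cos150° / (0.920)² = -0.01168 V.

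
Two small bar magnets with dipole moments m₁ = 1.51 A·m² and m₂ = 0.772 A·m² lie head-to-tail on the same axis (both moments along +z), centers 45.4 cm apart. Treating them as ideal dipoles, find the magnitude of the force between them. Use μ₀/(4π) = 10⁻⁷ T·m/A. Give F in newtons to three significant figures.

On-axis B of dipole 1: B = (μ₀/4π)·2m₁/r³. Force on dipole 2: F = m₂·dB/dr.
dB/dr = −(μ₀/4π)·6m₁/r⁴, so |F| = (μ₀/4π)·6m₁m₂/r⁴.
F = 6(10⁻⁷)(1.51)(0.772)/(0.454)⁴ = 1.646×10⁻⁵ N.

F ≈ 1.65×10⁻⁵ N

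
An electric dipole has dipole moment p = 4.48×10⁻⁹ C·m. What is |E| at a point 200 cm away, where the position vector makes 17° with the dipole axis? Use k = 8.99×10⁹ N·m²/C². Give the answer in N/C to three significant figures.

At angle θ the dipole field magnitude is E = (kp/r³)·√(1 + 3cos²θ).
kp/r³ = (8.99×10⁹)(4.48×10⁻⁹) / (2.00)³ = 5.034 N/C.
√(1 + 3cos²17°) = √(1 + 3·0.9145) = √3.7436 ≈ 1.9348.
E ≈ 5.034 × 1.935 = 9.741 N/C.

E ≈ 9.74 N/C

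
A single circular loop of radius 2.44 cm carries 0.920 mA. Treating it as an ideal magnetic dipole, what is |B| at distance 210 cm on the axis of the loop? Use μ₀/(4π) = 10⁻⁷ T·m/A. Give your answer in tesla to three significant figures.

Magnetic moment m = IA = Iπa² = (9.20×10⁻⁴)·π·(0.0244)² = 1.721×10⁻⁶ A·m².
On axis B = (μ₀/4π)·2m/r³.
B = 2·(10⁻⁷)·(1.721×10⁻⁶) / (2.10)³ = 3.717×10⁻¹⁴ T.

B ≈ 3.72×10⁻¹⁴ T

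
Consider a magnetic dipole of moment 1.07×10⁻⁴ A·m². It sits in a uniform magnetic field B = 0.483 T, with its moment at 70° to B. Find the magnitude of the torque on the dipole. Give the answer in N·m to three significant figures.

τ ≈ 4.86×10⁻⁵ N·m

Torque on a magnetic dipole: τ = mB sinθ.
τ = (1.07×10⁻⁴)(0.483)·sin70° = 4.856×10⁻⁵ N·m.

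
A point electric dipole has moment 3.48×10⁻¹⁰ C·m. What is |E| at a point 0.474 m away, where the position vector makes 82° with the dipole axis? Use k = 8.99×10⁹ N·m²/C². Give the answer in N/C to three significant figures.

E ≈ 30.2 N/C

At angle θ the dipole field magnitude is E = (kp/r³)·√(1 + 3cos²θ).
kp/r³ = (8.99×10⁹)(3.48×10⁻¹⁰) / (0.474)³ = 29.38 N/C.
√(1 + 3cos²82°) = √(1 + 3·0.0194) = √1.0581 ≈ 1.0286.
E ≈ 29.38 × 1.029 = 30.22 N/C.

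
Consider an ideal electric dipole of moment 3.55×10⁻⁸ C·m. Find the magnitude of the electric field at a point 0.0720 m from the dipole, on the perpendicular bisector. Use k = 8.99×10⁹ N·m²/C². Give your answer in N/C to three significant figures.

E ≈ 8.55×10⁵ N/C

In the equatorial plane E = kp/r³.
E = (8.99×10⁹)(3.55×10⁻⁸) / (0.0720)³ = 8.550×10⁵ N/C.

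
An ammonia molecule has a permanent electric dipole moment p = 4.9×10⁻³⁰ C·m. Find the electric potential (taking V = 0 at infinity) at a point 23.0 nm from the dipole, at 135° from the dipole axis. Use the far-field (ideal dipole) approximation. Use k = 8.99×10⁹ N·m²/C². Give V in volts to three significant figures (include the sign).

V ≈ -5.89×10⁻⁵ V

The dipole potential is V = kp cosθ / r².
V = (8.99×10⁹)(4.90×10⁻³⁰)·cos135° / (2.30×10⁻⁸)² = -5.888×10⁻⁵ V.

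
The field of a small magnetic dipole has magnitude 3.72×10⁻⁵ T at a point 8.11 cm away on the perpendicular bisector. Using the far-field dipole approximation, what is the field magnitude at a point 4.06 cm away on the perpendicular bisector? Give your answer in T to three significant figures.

B ≈ 2.97×10⁻⁴ T

Dipole fields scale as 1/r³ in the far field; the geometry is the same at both points.
B₂ = B₁ · (r₁/r₂)³ = 3.72×10⁻⁵ · (8.11/4.06)³.
(r₁/r₂)³ = (1.998)³ = 7.97.
B₂ ≈ 2.965×10⁻⁴ T.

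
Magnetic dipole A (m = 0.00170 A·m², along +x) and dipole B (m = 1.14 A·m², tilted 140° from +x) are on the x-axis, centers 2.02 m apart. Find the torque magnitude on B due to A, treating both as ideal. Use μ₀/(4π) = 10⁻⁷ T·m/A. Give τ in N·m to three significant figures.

Dipole B is on the axis of dipole A, so B₁ there is axial: B₁ = (μ₀/4π)·2m₁/r³ along +x.
B₁ = 2(10⁻⁷)(0.00170)/(2.02)³ = 4.125×10⁻¹¹ T.
τ = m₂ B₁ sinθ.
τ = (1.14)(4.125×10⁻¹¹)·sin140° = 3.023×10⁻¹¹ N·m.

τ ≈ 3.02×10⁻¹¹ N·m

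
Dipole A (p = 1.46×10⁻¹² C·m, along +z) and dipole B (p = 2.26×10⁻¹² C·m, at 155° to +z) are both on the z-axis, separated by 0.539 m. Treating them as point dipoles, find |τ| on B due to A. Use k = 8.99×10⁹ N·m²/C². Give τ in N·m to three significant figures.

τ ≈ 1.60×10⁻¹³ N·m

The second dipole sits on the axis of the first, so the field there is axial: E₁ = 2kp₁/r³ along +z.
E₁ = 2(8.99×10⁹)(1.46×10⁻¹²)/(0.539)³ = 0.1676 N/C.
Torque on the second dipole: τ = p₂ E₁ sinθ.
τ = (2.26×10⁻¹²)(0.1676)·sin155° = 1.601×10⁻¹³ N·m.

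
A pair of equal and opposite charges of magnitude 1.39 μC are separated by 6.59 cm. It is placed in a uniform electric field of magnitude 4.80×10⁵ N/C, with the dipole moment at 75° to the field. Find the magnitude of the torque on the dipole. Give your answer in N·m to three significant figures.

τ ≈ 0.0425 N·m

Dipole moment p = qd = (1.39×10⁻⁶ C)(0.0659 m) = 9.16×10⁻⁸ C·m.
Torque on an electric dipole: τ = pE sinθ.
τ = (9.16×10⁻⁸)(4.80×10⁵)·sin75° = 0.04247 N·m.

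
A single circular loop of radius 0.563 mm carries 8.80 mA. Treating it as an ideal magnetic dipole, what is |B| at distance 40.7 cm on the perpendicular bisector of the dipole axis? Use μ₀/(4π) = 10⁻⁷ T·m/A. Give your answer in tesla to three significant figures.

B ≈ 1.30×10⁻¹⁴ T

Magnetic moment m = IA = Iπa² = (0.00880)·π·(5.63×10⁻⁴)² = 8.763×10⁻⁹ A·m².
In the equatorial plane B = (μ₀/4π)·m/r³ (half the axial value).
B = (10⁻⁷)·(8.763×10⁻⁹) / (0.407)³ = 1.300×10⁻¹⁴ T.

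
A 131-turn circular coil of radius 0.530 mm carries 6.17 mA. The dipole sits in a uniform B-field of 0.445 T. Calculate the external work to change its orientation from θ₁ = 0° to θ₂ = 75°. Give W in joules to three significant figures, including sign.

W ≈ 2.35×10⁻⁷ J

m = NIA = NIπa² = 131·(0.00617)·π·(5.30×10⁻⁴)² = 7.133×10⁻⁷ A·m².
W_ext = ΔU = −mB cosθ₂ + mB cosθ₁ = mB(cosθ₁ − cosθ₂).
W = (7.133×10⁻⁷)(0.445)·(cos0° − cos75°) = (3.174×10⁻⁷)·(+0.7412) = 2.353×10⁻⁷ J.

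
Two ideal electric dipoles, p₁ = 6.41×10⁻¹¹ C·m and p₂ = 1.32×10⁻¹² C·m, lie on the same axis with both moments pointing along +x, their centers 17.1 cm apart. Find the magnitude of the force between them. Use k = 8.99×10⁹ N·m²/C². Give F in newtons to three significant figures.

On-axis field of dipole 1 at distance r: E = 2kp₁/r³. Force on dipole 2 is F = p₂·dE/dr (gradient along axis).
dE/dr = −6kp₁/r⁴, so |F| = 6kp₁p₂/r⁴ (attractive for aligned moments).
F = 6(8.99×10⁹)(6.41×10⁻¹¹)(1.32×10⁻¹²)/(0.171)⁴ = 5.338×10⁻⁹ N.

F ≈ 5.34×10⁻⁹ N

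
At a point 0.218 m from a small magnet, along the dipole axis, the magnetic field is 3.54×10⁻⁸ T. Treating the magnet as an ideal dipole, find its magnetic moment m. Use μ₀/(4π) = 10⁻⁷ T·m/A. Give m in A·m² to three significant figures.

m ≈ 0.00183 A·m²

On axis B = (μ₀/4π)·2m/r³, so m = Br³·4π/(μ₀·2).
m = (3.54×10⁻⁸)·(0.218)³ / (2·10⁻⁷) = 0.001834 A·m².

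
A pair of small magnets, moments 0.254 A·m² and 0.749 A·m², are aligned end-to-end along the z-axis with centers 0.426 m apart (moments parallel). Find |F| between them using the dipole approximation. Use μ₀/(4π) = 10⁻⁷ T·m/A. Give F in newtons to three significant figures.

On-axis B of dipole 1: B = (μ₀/4π)·2m₁/r³. Force on dipole 2: F = m₂·dB/dr.
dB/dr = −(μ₀/4π)·6m₁/r⁴, so |F| = (μ₀/4π)·6m₁m₂/r⁴.
F = 6(10⁻⁷)(0.254)(0.749)/(0.426)⁴ = 3.466×10⁻⁶ N.

F ≈ 3.47×10⁻⁶ N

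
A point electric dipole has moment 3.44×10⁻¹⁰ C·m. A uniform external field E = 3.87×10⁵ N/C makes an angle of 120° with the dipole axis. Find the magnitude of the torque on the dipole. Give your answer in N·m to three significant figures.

τ ≈ 1.15×10⁻⁴ N·m

Torque on an electric dipole: τ = pE sinθ.
τ = (3.44×10⁻¹⁰)(3.87×10⁵)·sin120° = 1.153×10⁻⁴ N·m.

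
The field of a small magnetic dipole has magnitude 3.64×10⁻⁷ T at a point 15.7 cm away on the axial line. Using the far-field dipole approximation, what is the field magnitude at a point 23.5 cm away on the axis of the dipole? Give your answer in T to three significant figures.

B ≈ 1.09×10⁻⁷ T

Dipole fields scale as 1/r³ in the far field; the geometry is the same at both points.
B₂ = B₁ · (r₁/r₂)³ = 3.64×10⁻⁷ · (15.7/23.5)³.
(r₁/r₂)³ = (0.6681)³ = 0.2982.
B₂ ≈ 1.085×10⁻⁷ T.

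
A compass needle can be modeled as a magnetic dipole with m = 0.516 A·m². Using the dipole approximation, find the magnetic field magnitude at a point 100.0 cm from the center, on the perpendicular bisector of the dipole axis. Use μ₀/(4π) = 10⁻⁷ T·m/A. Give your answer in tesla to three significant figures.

In the equatorial plane B = (μ₀/4π)·m/r³ (half the axial value).
B = (10⁻⁷)·(0.516) / (1.00)³ = 5.160×10⁻⁸ T.

B ≈ 5.16×10⁻⁸ T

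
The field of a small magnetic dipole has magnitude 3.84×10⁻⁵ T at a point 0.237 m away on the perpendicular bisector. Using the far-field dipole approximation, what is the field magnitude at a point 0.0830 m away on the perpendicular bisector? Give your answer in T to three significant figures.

B ≈ 8.94×10⁻⁴ T

Dipole fields scale as 1/r³ in the far field; the geometry is the same at both points.
B₂ = B₁ · (r₁/r₂)³ = 3.84×10⁻⁵ · (0.237/0.0830)³.
(r₁/r₂)³ = (2.855)³ = 23.28.
B₂ ≈ 8.940×10⁻⁴ T.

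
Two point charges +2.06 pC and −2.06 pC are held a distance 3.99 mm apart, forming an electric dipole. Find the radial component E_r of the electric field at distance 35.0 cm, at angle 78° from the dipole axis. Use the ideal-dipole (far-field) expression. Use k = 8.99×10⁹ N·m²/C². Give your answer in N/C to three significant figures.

Dipole moment p = qd = (2.06×10⁻¹² C)(0.00399 m) = 8.219×10⁻¹⁵ C·m.
For a dipole, E_r = (2kp cosθ)/r³.
kp/r³ = (8.99×10⁹)(8.219×10⁻¹⁵)/(0.350)³ = 0.001723 N/C.
E_r = 2·0.001723·cos78° = 7.166×10⁻⁴ N/C.

E_r ≈ 7.17×10⁻⁴ N/C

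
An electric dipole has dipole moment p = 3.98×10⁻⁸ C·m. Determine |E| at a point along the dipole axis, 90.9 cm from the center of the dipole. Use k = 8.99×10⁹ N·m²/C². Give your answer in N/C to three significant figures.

E ≈ 953 N/C

On the dipole axis E = 2kp/r³.
E = 2·(8.99×10⁹)(3.98×10⁻⁸) / (0.909)³ = 952.8 N/C.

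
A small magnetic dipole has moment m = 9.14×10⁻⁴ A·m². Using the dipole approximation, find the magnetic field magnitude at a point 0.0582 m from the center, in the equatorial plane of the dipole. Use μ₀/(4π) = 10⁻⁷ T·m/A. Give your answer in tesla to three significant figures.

In the equatorial plane B = (μ₀/4π)·m/r³ (half the axial value).
B = (10⁻⁷)·(9.14×10⁻⁴) / (0.0582)³ = 4.636×10⁻⁷ T.

B ≈ 4.64×10⁻⁷ T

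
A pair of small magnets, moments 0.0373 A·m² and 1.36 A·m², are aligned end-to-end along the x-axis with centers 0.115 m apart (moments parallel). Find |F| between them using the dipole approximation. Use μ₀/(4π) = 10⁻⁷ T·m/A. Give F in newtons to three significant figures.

F ≈ 1.74×10⁻⁴ N

On-axis B of dipole 1: B = (μ₀/4π)·2m₁/r³. Force on dipole 2: F = m₂·dB/dr.
dB/dr = −(μ₀/4π)·6m₁/r⁴, so |F| = (μ₀/4π)·6m₁m₂/r⁴.
F = 6(10⁻⁷)(0.0373)(1.36)/(0.115)⁴ = 1.740×10⁻⁴ N.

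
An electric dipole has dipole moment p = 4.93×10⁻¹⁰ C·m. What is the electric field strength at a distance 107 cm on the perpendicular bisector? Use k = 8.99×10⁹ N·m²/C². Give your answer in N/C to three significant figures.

E ≈ 3.62 N/C

In the equatorial plane E = kp/r³.
E = (8.99×10⁹)(4.93×10⁻¹⁰) / (1.07)³ = 3.618 N/C.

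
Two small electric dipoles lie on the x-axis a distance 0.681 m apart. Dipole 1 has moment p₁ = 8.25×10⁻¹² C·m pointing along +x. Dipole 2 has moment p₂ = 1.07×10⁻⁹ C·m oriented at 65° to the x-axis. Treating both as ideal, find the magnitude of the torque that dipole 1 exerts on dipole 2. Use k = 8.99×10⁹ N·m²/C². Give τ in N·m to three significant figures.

The second dipole sits on the axis of the first, so the field there is axial: E₁ = 2kp₁/r³ along +x.
E₁ = 2(8.99×10⁹)(8.25×10⁻¹²)/(0.681)³ = 0.4697 N/C.
Torque on the second dipole: τ = p₂ E₁ sinθ.
τ = (1.07×10⁻⁹)(0.4697)·sin65° = 4.555×10⁻¹⁰ N·m.

τ ≈ 4.55×10⁻¹⁰ N·m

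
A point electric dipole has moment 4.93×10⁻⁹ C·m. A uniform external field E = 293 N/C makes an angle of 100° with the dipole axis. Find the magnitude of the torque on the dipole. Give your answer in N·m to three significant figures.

Torque on an electric dipole: τ = pE sinθ.
τ = (4.93×10⁻⁹)(293)·sin100° = 1.423×10⁻⁶ N·m.

τ ≈ 1.42×10⁻⁶ N·m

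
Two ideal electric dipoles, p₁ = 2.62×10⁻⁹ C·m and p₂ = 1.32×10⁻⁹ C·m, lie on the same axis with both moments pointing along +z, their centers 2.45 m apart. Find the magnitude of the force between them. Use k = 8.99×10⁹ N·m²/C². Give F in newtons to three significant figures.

On-axis field of dipole 1 at distance r: E = 2kp₁/r³. Force on dipole 2 is F = p₂·dE/dr (gradient along axis).
dE/dr = −6kp₁/r⁴, so |F| = 6kp₁p₂/r⁴ (attractive for aligned moments).
F = 6(8.99×10⁹)(2.62×10⁻⁹)(1.32×10⁻⁹)/(2.45)⁴ = 5.178×10⁻⁹ N.

F ≈ 5.18×10⁻⁹ N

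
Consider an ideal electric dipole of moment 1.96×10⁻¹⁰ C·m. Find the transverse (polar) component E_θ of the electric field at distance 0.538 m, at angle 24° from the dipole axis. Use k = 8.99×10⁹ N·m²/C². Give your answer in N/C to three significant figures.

For a dipole, E_θ = (kp sinθ)/r³.
kp/r³ = (8.99×10⁹)(1.96×10⁻¹⁰)/(0.538)³ = 11.32 N/C.
E_θ = 11.32·sin24° = 4.602 N/C.

E_θ ≈ 4.60 N/C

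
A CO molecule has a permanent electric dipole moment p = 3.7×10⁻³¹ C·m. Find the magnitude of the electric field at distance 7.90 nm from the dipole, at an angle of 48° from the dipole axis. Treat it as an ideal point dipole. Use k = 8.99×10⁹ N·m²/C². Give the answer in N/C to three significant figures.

At angle θ the dipole field magnitude is E = (kp/r³)·√(1 + 3cos²θ).
kp/r³ = (8.99×10⁹)(3.70×10⁻³¹) / (7.90×10⁻⁹)³ = 6747 N/C.
√(1 + 3cos²48°) = √(1 + 3·0.4477) = √2.3432 ≈ 1.5308.
E ≈ 6747 × 1.531 = 1.033×10⁴ N/C.

E ≈ 1.03×10⁴ N/C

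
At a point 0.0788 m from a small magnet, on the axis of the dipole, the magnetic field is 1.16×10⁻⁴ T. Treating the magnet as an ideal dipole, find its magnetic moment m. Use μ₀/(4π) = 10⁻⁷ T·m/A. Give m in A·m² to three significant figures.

m ≈ 0.284 A·m²

On axis B = (μ₀/4π)·2m/r³, so m = Br³·4π/(μ₀·2).
m = (1.16×10⁻⁴)·(0.0788)³ / (2·10⁻⁷) = 0.2838 A·m².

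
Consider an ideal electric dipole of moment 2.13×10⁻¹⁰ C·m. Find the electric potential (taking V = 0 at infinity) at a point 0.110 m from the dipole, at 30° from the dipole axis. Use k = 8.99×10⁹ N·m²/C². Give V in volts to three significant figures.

The dipole potential is V = kp cosθ / r².
V = (8.99×10⁹)(2.13×10⁻¹⁰)·cos30° / (0.110)² = 137.1 V.

V ≈ 137 V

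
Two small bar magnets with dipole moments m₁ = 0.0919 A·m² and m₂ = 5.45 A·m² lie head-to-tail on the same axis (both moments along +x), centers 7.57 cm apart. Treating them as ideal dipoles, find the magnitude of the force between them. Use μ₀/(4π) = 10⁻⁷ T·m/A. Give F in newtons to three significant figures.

F ≈ 0.00915 N

On-axis B of dipole 1: B = (μ₀/4π)·2m₁/r³. Force on dipole 2: F = m₂·dB/dr.
dB/dr = −(μ₀/4π)·6m₁/r⁴, so |F| = (μ₀/4π)·6m₁m₂/r⁴.
F = 6(10⁻⁷)(0.0919)(5.45)/(0.0757)⁴ = 0.009151 N.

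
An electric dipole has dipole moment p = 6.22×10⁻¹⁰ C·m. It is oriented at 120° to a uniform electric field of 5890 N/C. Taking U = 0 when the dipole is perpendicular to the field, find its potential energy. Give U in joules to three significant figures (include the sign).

U = −p·E = −pE cosθ.
U = −(6.22×10⁻¹⁰)(5890)·cos120° = 1.832×10⁻⁶ J.

U ≈ 1.83×10⁻⁶ J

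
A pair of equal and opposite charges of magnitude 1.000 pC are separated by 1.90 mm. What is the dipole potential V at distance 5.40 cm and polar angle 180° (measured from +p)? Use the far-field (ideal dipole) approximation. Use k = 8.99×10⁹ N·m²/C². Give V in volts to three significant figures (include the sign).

Dipole moment p = qd = (1.00×10⁻¹² C)(0.00190 m) = 1.90×10⁻¹⁵ C·m.
The dipole potential is V = kp cosθ / r².
V = (8.99×10⁹)(1.90×10⁻¹⁵)·cos180° / (0.0540)² = -0.005858 V.

V ≈ -0.00586 V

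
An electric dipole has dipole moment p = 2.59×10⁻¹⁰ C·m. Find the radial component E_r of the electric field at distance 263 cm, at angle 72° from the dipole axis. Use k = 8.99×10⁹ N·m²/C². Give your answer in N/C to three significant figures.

For a dipole, E_r = (2kp cosθ)/r³.
kp/r³ = (8.99×10⁹)(2.59×10⁻¹⁰)/(2.63)³ = 0.1280 N/C.
E_r = 2·0.1280·cos72° = 0.07911 N/C.

E_r ≈ 0.0791 N/C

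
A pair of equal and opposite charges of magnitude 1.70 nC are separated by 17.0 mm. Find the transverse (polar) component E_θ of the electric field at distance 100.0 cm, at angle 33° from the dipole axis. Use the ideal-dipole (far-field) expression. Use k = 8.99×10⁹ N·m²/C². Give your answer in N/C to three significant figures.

Dipole moment p = qd = (1.70×10⁻⁹ C)(0.0170 m) = 2.89×10⁻¹¹ C·m.
For a dipole, E_θ = (kp sinθ)/r³.
kp/r³ = (8.99×10⁹)(2.89×10⁻¹¹)/(1.00)³ = 0.2598 N/C.
E_θ = 0.2598·sin33° = 0.1415 N/C.

E_θ ≈ 0.142 N/C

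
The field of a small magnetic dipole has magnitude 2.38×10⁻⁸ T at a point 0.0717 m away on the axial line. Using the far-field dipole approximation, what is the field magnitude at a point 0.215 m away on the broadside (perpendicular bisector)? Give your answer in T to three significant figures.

Dipole fields scale as 1/r³ in the far field.
The axial field is twice the equatorial field at the same r, so the geometry factor is 1/2.
B₂ = B₁ · (1/2) · (r₁/r₂)³ = 2.38×10⁻⁸ · 0.5 · (0.0717/0.215)³.
(r₁/r₂)³ = (0.3335)³ = 0.03709.
B₂ ≈ 4.414×10⁻¹⁰ T.

B ≈ 4.41×10⁻¹⁰ T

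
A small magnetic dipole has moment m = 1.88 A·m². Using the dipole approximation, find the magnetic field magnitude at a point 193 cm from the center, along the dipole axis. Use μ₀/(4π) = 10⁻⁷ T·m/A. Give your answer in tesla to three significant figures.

On axis B = (μ₀/4π)·2m/r³.
B = 2·(10⁻⁷)·(1.88) / (1.93)³ = 5.230×10⁻⁸ T.

B ≈ 5.23×10⁻⁸ T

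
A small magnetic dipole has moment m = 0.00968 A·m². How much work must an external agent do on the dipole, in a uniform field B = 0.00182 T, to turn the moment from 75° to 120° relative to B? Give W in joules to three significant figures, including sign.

W_ext = ΔU = −mB cosθ₂ + mB cosθ₁ = mB(cosθ₁ − cosθ₂).
W = (0.00968)(0.00182)·(cos75° − cos120°) = (1.762×10⁻⁵)·(+0.7588) = 1.337×10⁻⁵ J.

W ≈ 1.34×10⁻⁵ J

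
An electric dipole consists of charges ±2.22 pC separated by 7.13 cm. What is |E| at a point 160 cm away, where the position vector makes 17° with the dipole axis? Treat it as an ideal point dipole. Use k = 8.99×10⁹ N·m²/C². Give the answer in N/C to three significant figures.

E ≈ 6.72×10⁻⁴ N/C

Dipole moment p = qd = (2.22×10⁻¹² C)(0.0713 m) = 1.583×10⁻¹³ C·m.
At angle θ the dipole field magnitude is E = (kp/r³)·√(1 + 3cos²θ).
kp/r³ = (8.99×10⁹)(1.583×10⁻¹³) / (1.60)³ = 3.474×10⁻⁴ N/C.
√(1 + 3cos²17°) = √(1 + 3·0.9145) = √3.7436 ≈ 1.9348.
E ≈ 3.474×10⁻⁴ × 1.935 = 6.722×10⁻⁴ N/C.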